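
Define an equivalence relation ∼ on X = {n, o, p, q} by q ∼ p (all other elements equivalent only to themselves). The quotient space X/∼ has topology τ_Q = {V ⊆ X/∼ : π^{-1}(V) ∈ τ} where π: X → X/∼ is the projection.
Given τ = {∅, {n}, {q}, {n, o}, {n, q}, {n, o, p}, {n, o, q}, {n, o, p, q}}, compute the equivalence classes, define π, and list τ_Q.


X/∼ = {[n], [o], [p=q]}; |τ_Q| = 4.

Equivalence classes: [n], [o], [p=q].
Quotient map π: X → X/∼ sends n ↦ [n], o ↦ [o], p ↦ [p=q], q ↦ [p=q].
For each subset V ⊆ X/∼, compute π^{-1}(V) ⊆ X and check whether π^{-1}(V) ∈ τ. V is open in τ_Q iff π^{-1}(V) ∈ τ.
  V = {}: π^{-1}(V) = ∅ ∈ τ ✓.
  V = {[n]}: π^{-1}(V) = {n} ∈ τ ✓.
  V = {[o]}: π^{-1}(V) = {o} ∉ τ ✗.
  V = {[n], [o]}: π^{-1}(V) = {n, o} ∈ τ ✓.
  V = {[p=q]}: π^{-1}(V) = {p, q} ∉ τ ✗.
  V = {[n], [p=q]}: π^{-1}(V) = {n, p, q} ∉ τ ✗.
  V = {[o], [p=q]}: π^{-1}(V) = {o, p, q} ∉ τ ✗.
  V = {[n], [o], [p=q]}: π^{-1}(V) = {n, o, p, q} ∈ τ ✓.
Open sets in the quotient: τ_Q = {{}, {[n]}, {[n], [o]}, {[n], [o], [p=q]}} (4 elements).


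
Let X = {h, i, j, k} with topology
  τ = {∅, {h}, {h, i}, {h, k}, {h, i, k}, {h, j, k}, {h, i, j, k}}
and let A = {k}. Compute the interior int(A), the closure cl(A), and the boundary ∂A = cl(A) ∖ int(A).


int(A) = ∅, cl(A) = {j, k}, ∂A = {j, k}.

Closed sets in (X, τ) are complements of opens:
  closed(X, τ) = {∅, {i}, {j}, {i, j}, {j, k}, {i, j, k}, {h, i, j, k}}.
int(A) = ⋃ {U ∈ τ : U ⊆ A}. Opens contained in A: ∅.
Taking the union of these: int(A) = ∅.
cl(A) = ⋂ {C closed : A ⊆ C}. Closed sets containing A: {j, k}, {i, j, k}, {h, i, j, k}.
Intersecting these: cl(A) = {j, k}.
∂A = cl(A) ∖ int(A) = {j, k} ∖ ∅ = {j, k}.


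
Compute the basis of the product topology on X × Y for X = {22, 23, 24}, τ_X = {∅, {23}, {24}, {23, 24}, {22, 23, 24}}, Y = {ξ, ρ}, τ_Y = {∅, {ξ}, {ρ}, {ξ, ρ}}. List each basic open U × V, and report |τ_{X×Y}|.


Basis B = {∅ × ∅, {23} × {ξ}, {23} × {ρ}, {24} × {ξ}, {24} × {ρ}, {23} × {ξ, ρ}, {23, 24} × {ξ}, {23, 24} × {ρ}, {24} × {ξ, ρ}, {22, 23, 24} × {ξ}, {22, 23, 24} × {ρ}, {23, 24} × {ξ, ρ}, {22, 23, 24} × {ξ, ρ}}; |τ_{X×Y}| = 25.

Enumerate products U × V with U ∈ τ_X, V ∈ τ_Y (deduplicated):
  ∅ × ∅ = {} (∅)
  {23} × {ξ} = {(23,ξ)}
  {23} × {ρ} = {(23,ρ)}
  {24} × {ξ} = {(24,ξ)}
  {24} × {ρ} = {(24,ρ)}
  {23} × {ξ, ρ} = {(23,ξ), (23,ρ)}
  {23, 24} × {ξ} = {(23,ξ), (24,ξ)}
  {23, 24} × {ρ} = {(23,ρ), (24,ρ)}
  {24} × {ξ, ρ} = {(24,ξ), (24,ρ)}
  {22, 23, 24} × {ξ} = {(22,ξ), (23,ξ), (24,ξ)}
  {22, 23, 24} × {ρ} = {(22,ρ), (23,ρ), (24,ρ)}
  {23, 24} × {ξ, ρ} = {(23,ξ), (23,ρ), (24,ξ), (24,ρ)}
  {22, 23, 24} × {ξ, ρ} = {(22,ξ), (22,ρ), (23,ξ), (23,ρ), (24,ξ), (24,ρ)}
These 13 distinct sets form the basis B.
Close under arbitrary unions to get τ_{X×Y}; counting gives |τ_{X×Y}| = 25.


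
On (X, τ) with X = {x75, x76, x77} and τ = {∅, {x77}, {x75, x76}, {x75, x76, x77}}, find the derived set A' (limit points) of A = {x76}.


A' = {x75}

For each x ∈ X, list the open sets U ∈ τ with x ∈ U, then check whether U ∩ (A ∖ {x}) ≠ ∅ for every such U.
  x = x75: opens ∋ x are {x75, x76}, {x75, x76, x77}; each meets A ∖ {x75}, so x IS a limit point.
  x = x76: open {x75, x76} ∋ x has {x75, x76} ∩ (A ∖ {x76}) = ∅, so x is NOT a limit point.
  x = x77: open {x77} ∋ x has {x77} ∩ (A ∖ {x77}) = ∅, so x is NOT a limit point.
Collecting: A' = {x75}.


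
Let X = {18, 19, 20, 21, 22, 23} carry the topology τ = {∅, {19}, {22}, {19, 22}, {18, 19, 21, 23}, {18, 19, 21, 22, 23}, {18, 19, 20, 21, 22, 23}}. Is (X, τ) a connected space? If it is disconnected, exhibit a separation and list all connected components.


(X, τ) is connected.

Find clopen sets (U ∈ τ with X ∖ U ∈ τ):
  U = ∅, X ∖ U = {18, 19, 20, 21, 22, 23} — both open, so U is clopen.
  U = {18, 19, 20, 21, 22, 23}, X ∖ U = ∅ — both open, so U is clopen.
Only trivial clopens (∅ and X) exist, so (X, τ) is connected.
Compute connected components by grouping points that agree on all clopens:
  component: {18, 19, 20, 21, 22, 23}


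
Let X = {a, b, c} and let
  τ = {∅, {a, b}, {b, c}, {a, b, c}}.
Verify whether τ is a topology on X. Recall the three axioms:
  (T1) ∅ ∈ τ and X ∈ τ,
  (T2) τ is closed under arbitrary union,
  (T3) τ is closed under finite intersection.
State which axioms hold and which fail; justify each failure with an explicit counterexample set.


τ is NOT a topology on X.

Axiom (T1): ∅ ∈ τ? Yes; X ∈ τ? Yes.
Axiom (T2/T3): check pairwise unions and intersections of members of τ.
Counterexample for (T3): {a, b} ∩ {b, c} = {b} ∉ τ. Therefore τ is NOT a topology.


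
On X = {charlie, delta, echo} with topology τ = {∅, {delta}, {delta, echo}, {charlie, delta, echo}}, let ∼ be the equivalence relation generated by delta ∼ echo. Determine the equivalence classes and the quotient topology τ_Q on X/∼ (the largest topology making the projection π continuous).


X/∼ = {[charlie], [delta=echo]}; |τ_Q| = 3.

Equivalence classes: [charlie], [delta=echo].
Quotient map π: X → X/∼ sends charlie ↦ [charlie], delta ↦ [delta=echo], echo ↦ [delta=echo].
For each subset V ⊆ X/∼, compute π^{-1}(V) ⊆ X and check whether π^{-1}(V) ∈ τ. V is open in τ_Q iff π^{-1}(V) ∈ τ.
  V = {}: π^{-1}(V) = ∅ ∈ τ ✓.
  V = {[charlie]}: π^{-1}(V) = {charlie} ∉ τ ✗.
  V = {[delta=echo]}: π^{-1}(V) = {delta, echo} ∈ τ ✓.
  V = {[charlie], [delta=echo]}: π^{-1}(V) = {charlie, delta, echo} ∈ τ ✓.
Open sets in the quotient: τ_Q = {{}, {[delta=echo]}, {[charlie], [delta=echo]}} (3 elements).


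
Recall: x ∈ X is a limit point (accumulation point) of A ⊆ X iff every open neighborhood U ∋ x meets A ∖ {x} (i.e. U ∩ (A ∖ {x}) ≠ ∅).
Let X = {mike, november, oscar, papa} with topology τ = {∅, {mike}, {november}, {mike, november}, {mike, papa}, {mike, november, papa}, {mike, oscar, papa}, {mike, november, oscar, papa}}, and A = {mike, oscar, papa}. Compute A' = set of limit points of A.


A' = {oscar, papa}

For each x ∈ X, list the open sets U ∈ τ with x ∈ U, then check whether U ∩ (A ∖ {x}) ≠ ∅ for every such U.
  x = mike: open {mike} ∋ x has {mike} ∩ (A ∖ {mike}) = ∅, so x is NOT a limit point.
  x = november: open {november} ∋ x has {november} ∩ (A ∖ {november}) = ∅, so x is NOT a limit point.
  x = oscar: opens ∋ x are {mike, oscar, papa}, {mike, november, oscar, papa}; each meets A ∖ {oscar}, so x IS a limit point.
  x = papa: opens ∋ x are {mike, papa}, {mike, november, papa}, {mike, oscar, papa}, {mike, november, oscar, papa}; each meets A ∖ {papa}, so x IS a limit point.
Collecting: A' = {oscar, papa}.


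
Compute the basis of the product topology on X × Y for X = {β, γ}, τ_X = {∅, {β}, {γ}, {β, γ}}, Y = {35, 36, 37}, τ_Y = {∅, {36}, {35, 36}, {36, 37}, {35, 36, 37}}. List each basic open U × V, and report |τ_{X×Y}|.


Basis B = {∅ × ∅, {β} × {36}, {γ} × {36}, {β} × {35, 36}, {β} × {36, 37}, {β, γ} × {36}, {γ} × {35, 36}, {γ} × {36, 37}, {β} × {35, 36, 37}, {γ} × {35, 36, 37}, {β, γ} × {35, 36}, {β, γ} × {36, 37}, {β, γ} × {35, 36, 37}}; |τ_{X×Y}| = 25.

Enumerate products U × V with U ∈ τ_X, V ∈ τ_Y (deduplicated):
  ∅ × ∅ = {} (∅)
  {β} × {36} = {(β,36)}
  {γ} × {36} = {(γ,36)}
  {β} × {35, 36} = {(β,35), (β,36)}
  {β} × {36, 37} = {(β,36), (β,37)}
  {β, γ} × {36} = {(β,36), (γ,36)}
  {γ} × {35, 36} = {(γ,35), (γ,36)}
  {γ} × {36, 37} = {(γ,36), (γ,37)}
  {β} × {35, 36, 37} = {(β,35), (β,36), (β,37)}
  {γ} × {35, 36, 37} = {(γ,35), (γ,36), (γ,37)}
  {β, γ} × {35, 36} = {(β,35), (β,36), (γ,35), (γ,36)}
  {β, γ} × {36, 37} = {(β,36), (β,37), (γ,36), (γ,37)}
  {β, γ} × {35, 36, 37} = {(β,35), (β,36), (β,37), (γ,35), (γ,36), (γ,37)}
These 13 distinct sets form the basis B.
Close under arbitrary unions to get τ_{X×Y}; counting gives |τ_{X×Y}| = 25.


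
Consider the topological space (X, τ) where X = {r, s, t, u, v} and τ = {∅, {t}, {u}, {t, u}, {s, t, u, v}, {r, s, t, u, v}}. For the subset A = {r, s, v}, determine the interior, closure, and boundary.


int(A) = ∅, cl(A) = {r, s, v}, ∂A = {r, s, v}.

Closed sets in (X, τ) are complements of opens:
  closed(X, τ) = {∅, {r}, {r, s, v}, {r, s, t, v}, {r, s, u, v}, {r, s, t, u, v}}.
int(A) = ⋃ {U ∈ τ : U ⊆ A}. Opens contained in A: ∅.
Taking the union of these: int(A) = ∅.
cl(A) = ⋂ {C closed : A ⊆ C}. Closed sets containing A: {r, s, v}, {r, s, t, v}, {r, s, u, v}, {r, s, t, u, v}.
Intersecting these: cl(A) = {r, s, v}.
∂A = cl(A) ∖ int(A) = {r, s, v} ∖ ∅ = {r, s, v}.


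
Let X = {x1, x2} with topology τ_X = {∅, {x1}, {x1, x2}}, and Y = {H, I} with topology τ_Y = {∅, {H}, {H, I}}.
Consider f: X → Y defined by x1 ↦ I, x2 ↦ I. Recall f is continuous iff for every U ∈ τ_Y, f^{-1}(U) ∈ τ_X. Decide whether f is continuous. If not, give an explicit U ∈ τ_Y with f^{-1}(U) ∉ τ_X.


f IS continuous.

Compute f^{-1}(U) for each U ∈ τ_Y:
  U = ∅: f^{-1}(U) = ∅ ∈ τ_X ✓.
  U = {H}: f^{-1}(U) = ∅ ∈ τ_X ✓.
  U = {H, I}: f^{-1}(U) = {x1, x2} ∈ τ_X ✓.
Every preimage lies in τ_X, so f IS continuous.


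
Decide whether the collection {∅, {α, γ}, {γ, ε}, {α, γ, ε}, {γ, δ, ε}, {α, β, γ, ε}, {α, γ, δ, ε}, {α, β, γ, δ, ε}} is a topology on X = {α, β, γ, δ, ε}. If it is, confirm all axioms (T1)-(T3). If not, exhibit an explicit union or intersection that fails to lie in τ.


τ is NOT a topology on X.

Axiom (T1): ∅ ∈ τ? Yes; X ∈ τ? Yes.
Axiom (T2/T3): check pairwise unions and intersections of members of τ.
Counterexample for (T3): {α, γ} ∩ {γ, ε} = {γ} ∉ τ. Therefore τ is NOT a topology.


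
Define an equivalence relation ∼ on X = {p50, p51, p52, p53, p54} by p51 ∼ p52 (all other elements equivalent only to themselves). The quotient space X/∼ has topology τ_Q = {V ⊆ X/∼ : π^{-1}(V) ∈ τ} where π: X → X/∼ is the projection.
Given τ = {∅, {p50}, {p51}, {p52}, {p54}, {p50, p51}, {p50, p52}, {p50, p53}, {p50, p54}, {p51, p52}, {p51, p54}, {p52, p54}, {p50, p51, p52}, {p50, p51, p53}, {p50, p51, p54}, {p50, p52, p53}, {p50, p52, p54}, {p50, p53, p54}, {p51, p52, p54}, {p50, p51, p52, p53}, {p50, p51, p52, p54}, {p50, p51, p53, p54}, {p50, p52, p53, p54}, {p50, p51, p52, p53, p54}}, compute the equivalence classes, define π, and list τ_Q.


X/∼ = {[p50], [p51=p52], [p53], [p54]}; |τ_Q| = 12.

Equivalence classes: [p50], [p51=p52], [p53], [p54].
Quotient map π: X → X/∼ sends p50 ↦ [p50], p51 ↦ [p51=p52], p52 ↦ [p51=p52], p53 ↦ [p53], p54 ↦ [p54].
For each subset V ⊆ X/∼, compute π^{-1}(V) ⊆ X and check whether π^{-1}(V) ∈ τ. V is open in τ_Q iff π^{-1}(V) ∈ τ.
  V = {}: π^{-1}(V) = ∅ ∈ τ ✓.
  V = {[p50]}: π^{-1}(V) = {p50} ∈ τ ✓.
  V = {[p51=p52]}: π^{-1}(V) = {p51, p52} ∈ τ ✓.
  V = {[p50], [p51=p52]}: π^{-1}(V) = {p50, p51, p52} ∈ τ ✓.
  V = {[p53]}: π^{-1}(V) = {p53} ∉ τ ✗.
  V = {[p50], [p53]}: π^{-1}(V) = {p50, p53} ∈ τ ✓.
  V = {[p51=p52], [p53]}: π^{-1}(V) = {p51, p52, p53} ∉ τ ✗.
  V = {[p50], [p51=p52], [p53]}: π^{-1}(V) = {p50, p51, p52, p53} ∈ τ ✓.
  V = {[p54]}: π^{-1}(V) = {p54} ∈ τ ✓.
  V = {[p50], [p54]}: π^{-1}(V) = {p50, p54} ∈ τ ✓.
  V = {[p51=p52], [p54]}: π^{-1}(V) = {p51, p52, p54} ∈ τ ✓.
  V = {[p50], [p51=p52], [p54]}: π^{-1}(V) = {p50, p51, p52, p54} ∈ τ ✓.
  V = {[p53], [p54]}: π^{-1}(V) = {p53, p54} ∉ τ ✗.
  V = {[p50], [p53], [p54]}: π^{-1}(V) = {p50, p53, p54} ∈ τ ✓.
  V = {[p51=p52], [p53], [p54]}: π^{-1}(V) = {p51, p52, p53, p54} ∉ τ ✗.
  V = {[p50], [p51=p52], [p53], [p54]}: π^{-1}(V) = {p50, p51, p52, p53, p54} ∈ τ ✓.
Open sets in the quotient: τ_Q = {{}, {[p50]}, {[p51=p52]}, {[p50], [p51=p52]}, {[p50], [p53]}, {[p50], [p51=p52], [p53]}, {[p54]}, {[p50], [p54]}, {[p51=p52], [p54]}, {[p50], [p51=p52], [p54]}, {[p50], [p53], [p54]}, {[p50], [p51=p52], [p53], [p54]}} (12 elements).


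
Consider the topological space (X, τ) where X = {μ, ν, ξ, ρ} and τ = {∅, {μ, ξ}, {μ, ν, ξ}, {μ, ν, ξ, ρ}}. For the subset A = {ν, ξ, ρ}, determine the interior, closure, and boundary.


int(A) = ∅, cl(A) = {μ, ν, ξ, ρ}, ∂A = {μ, ν, ξ, ρ}.

Closed sets in (X, τ) are complements of opens:
  closed(X, τ) = {∅, {ρ}, {ν, ρ}, {μ, ν, ξ, ρ}}.
int(A) = ⋃ {U ∈ τ : U ⊆ A}. Opens contained in A: ∅.
Taking the union of these: int(A) = ∅.
cl(A) = ⋂ {C closed : A ⊆ C}. Closed sets containing A: {μ, ν, ξ, ρ}.
Intersecting these: cl(A) = {μ, ν, ξ, ρ}.
∂A = cl(A) ∖ int(A) = {μ, ν, ξ, ρ} ∖ ∅ = {μ, ν, ξ, ρ}.


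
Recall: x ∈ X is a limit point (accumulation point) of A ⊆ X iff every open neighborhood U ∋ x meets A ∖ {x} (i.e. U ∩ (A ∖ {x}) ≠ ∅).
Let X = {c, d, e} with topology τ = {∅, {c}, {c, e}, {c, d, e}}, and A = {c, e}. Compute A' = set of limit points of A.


A' = {d, e}

For each x ∈ X, list the open sets U ∈ τ with x ∈ U, then check whether U ∩ (A ∖ {x}) ≠ ∅ for every such U.
  x = c: open {c} ∋ x has {c} ∩ (A ∖ {c}) = ∅, so x is NOT a limit point.
  x = d: opens ∋ x are {c, d, e}; each meets A ∖ {d}, so x IS a limit point.
  x = e: opens ∋ x are {c, e}, {c, d, e}; each meets A ∖ {e}, so x IS a limit point.
Collecting: A' = {d, e}.


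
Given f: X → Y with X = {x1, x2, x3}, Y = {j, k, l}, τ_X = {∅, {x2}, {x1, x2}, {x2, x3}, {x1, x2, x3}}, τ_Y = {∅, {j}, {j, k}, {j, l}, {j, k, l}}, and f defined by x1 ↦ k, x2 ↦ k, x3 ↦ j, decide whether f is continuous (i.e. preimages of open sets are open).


f is NOT continuous.

Compute f^{-1}(U) for each U ∈ τ_Y:
  U = ∅: f^{-1}(U) = ∅ ∈ τ_X ✓.
  U = {j}: f^{-1}(U) = {x3} ∉ τ_X ✗.
  U = {j, k}: f^{-1}(U) = {x1, x2, x3} ∈ τ_X ✓.
  U = {j, l}: f^{-1}(U) = {x3} ∉ τ_X ✗.
  U = {j, k, l}: f^{-1}(U) = {x1, x2, x3} ∈ τ_X ✓.
Found U = {j} with f^{-1}(U) = {x3} not in τ_X. Therefore f is NOT continuous.


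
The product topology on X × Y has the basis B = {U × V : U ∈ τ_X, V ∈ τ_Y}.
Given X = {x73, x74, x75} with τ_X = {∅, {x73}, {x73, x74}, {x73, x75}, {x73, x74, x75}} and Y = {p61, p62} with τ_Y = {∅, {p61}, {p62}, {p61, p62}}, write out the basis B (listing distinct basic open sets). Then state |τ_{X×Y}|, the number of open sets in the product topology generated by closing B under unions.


Basis B = {∅ × ∅, {x73} × {p61}, {x73} × {p62}, {x73} × {p61, p62}, {x73, x74} × {p61}, {x73, x75} × {p61}, {x73, x74} × {p62}, {x73, x75} × {p62}, {x73, x74, x75} × {p61}, {x73, x74, x75} × {p62}, {x73, x74} × {p61, p62}, {x73, x75} × {p61, p62}, {x73, x74, x75} × {p61, p62}}; |τ_{X×Y}| = 25.

Enumerate products U × V with U ∈ τ_X, V ∈ τ_Y (deduplicated):
  ∅ × ∅ = {} (∅)
  {x73} × {p61} = {(x73,p61)}
  {x73} × {p62} = {(x73,p62)}
  {x73} × {p61, p62} = {(x73,p61), (x73,p62)}
  {x73, x74} × {p61} = {(x73,p61), (x74,p61)}
  {x73, x75} × {p61} = {(x73,p61), (x75,p61)}
  {x73, x74} × {p62} = {(x73,p62), (x74,p62)}
  {x73, x75} × {p62} = {(x73,p62), (x75,p62)}
  {x73, x74, x75} × {p61} = {(x73,p61), (x74,p61), (x75,p61)}
  {x73, x74, x75} × {p62} = {(x73,p62), (x74,p62), (x75,p62)}
  {x73, x74} × {p61, p62} = {(x73,p61), (x73,p62), (x74,p61), (x74,p62)}
  {x73, x75} × {p61, p62} = {(x73,p61), (x73,p62), (x75,p61), (x75,p62)}
  {x73, x74, x75} × {p61, p62} = {(x73,p61), (x73,p62), (x74,p61), (x74,p62), (x75,p61), (x75,p62)}
These 13 distinct sets form the basis B.
Close under arbitrary unions to get τ_{X×Y}; counting gives |τ_{X×Y}| = 25.


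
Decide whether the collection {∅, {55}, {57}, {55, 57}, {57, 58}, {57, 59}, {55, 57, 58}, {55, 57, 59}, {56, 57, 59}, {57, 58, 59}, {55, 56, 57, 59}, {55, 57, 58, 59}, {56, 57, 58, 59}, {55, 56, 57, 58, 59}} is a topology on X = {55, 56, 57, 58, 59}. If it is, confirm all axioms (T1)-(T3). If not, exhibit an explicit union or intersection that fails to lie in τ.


τ IS a topology on X.

Axiom (T1): ∅ ∈ τ? Yes; X ∈ τ? Yes.
Axiom (T2/T3): check pairwise unions and intersections of members of τ.
All pairwise intersections and unions checked — each lies in τ. Therefore τ satisfies (T1), (T2), (T3): it IS a topology on X.


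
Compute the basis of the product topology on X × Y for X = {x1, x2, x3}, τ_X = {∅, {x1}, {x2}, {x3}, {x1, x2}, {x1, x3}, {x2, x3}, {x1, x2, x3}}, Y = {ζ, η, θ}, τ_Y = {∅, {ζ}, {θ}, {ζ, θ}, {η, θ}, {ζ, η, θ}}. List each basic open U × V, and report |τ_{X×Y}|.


Basis B = {∅ × ∅, {x1} × {ζ}, {x1} × {θ}, {x2} × {ζ}, {x2} × {θ}, {x3} × {ζ}, {x3} × {θ}, {x1} × {ζ, θ}, {x1, x2} × {ζ}, {x1, x3} × {ζ}, {x1} × {η, θ}, {x1, x2} × {θ}, {x1, x3} × {θ}, {x2} × {ζ, θ}, {x2, x3} × {ζ}, {x2} × {η, θ}, {x2, x3} × {θ}, {x3} × {ζ, θ}, {x3} × {η, θ}, {x1} × {ζ, η, θ}, {x1, x2, x3} × {ζ}, {x1, x2, x3} × {θ}, {x2} × {ζ, η, θ}, {x3} × {ζ, η, θ}, {x1, x2} × {ζ, θ}, {x1, x3} × {ζ, θ}, {x1, x2} × {η, θ}, {x1, x3} × {η, θ}, {x2, x3} × {ζ, θ}, {x2, x3} × {η, θ}, {x1, x2} × {ζ, η, θ}, {x1, x3} × {ζ, η, θ}, {x1, x2, x3} × {ζ, θ}, {x1, x2, x3} × {η, θ}, {x2, x3} × {ζ, η, θ}, {x1, x2, x3} × {ζ, η, θ}}; |τ_{X×Y}| = 216.

Enumerate products U × V with U ∈ τ_X, V ∈ τ_Y (deduplicated):
  ∅ × ∅ = {} (∅)
  {x1} × {ζ} = {(x1,ζ)}
  {x1} × {θ} = {(x1,θ)}
  {x2} × {ζ} = {(x2,ζ)}
  {x2} × {θ} = {(x2,θ)}
  {x3} × {ζ} = {(x3,ζ)}
  {x3} × {θ} = {(x3,θ)}
  {x1} × {ζ, θ} = {(x1,ζ), (x1,θ)}
  {x1, x2} × {ζ} = {(x1,ζ), (x2,ζ)}
  {x1, x3} × {ζ} = {(x1,ζ), (x3,ζ)}
  {x1} × {η, θ} = {(x1,η), (x1,θ)}
  {x1, x2} × {θ} = {(x1,θ), (x2,θ)}
  {x1, x3} × {θ} = {(x1,θ), (x3,θ)}
  {x2} × {ζ, θ} = {(x2,ζ), (x2,θ)}
  {x2, x3} × {ζ} = {(x2,ζ), (x3,ζ)}
  {x2} × {η, θ} = {(x2,η), (x2,θ)}
  {x2, x3} × {θ} = {(x2,θ), (x3,θ)}
  {x3} × {ζ, θ} = {(x3,ζ), (x3,θ)}
  {x3} × {η, θ} = {(x3,η), (x3,θ)}
  {x1} × {ζ, η, θ} = {(x1,ζ), (x1,η), (x1,θ)}
  {x1, x2, x3} × {ζ} = {(x1,ζ), (x2,ζ), (x3,ζ)}
  {x1, x2, x3} × {θ} = {(x1,θ), (x2,θ), (x3,θ)}
  {x2} × {ζ, η, θ} = {(x2,ζ), (x2,η), (x2,θ)}
  {x3} × {ζ, η, θ} = {(x3,ζ), (x3,η), (x3,θ)}
  {x1, x2} × {ζ, θ} = {(x1,ζ), (x1,θ), (x2,ζ), (x2,θ)}
  {x1, x3} × {ζ, θ} = {(x1,ζ), (x1,θ), (x3,ζ), (x3,θ)}
  {x1, x2} × {η, θ} = {(x1,η), (x1,θ), (x2,η), (x2,θ)}
  {x1, x3} × {η, θ} = {(x1,η), (x1,θ), (x3,η), (x3,θ)}
  {x2, x3} × {ζ, θ} = {(x2,ζ), (x2,θ), (x3,ζ), (x3,θ)}
  {x2, x3} × {η, θ} = {(x2,η), (x2,θ), (x3,η), (x3,θ)}
  {x1, x2} × {ζ, η, θ} = {(x1,ζ), (x1,η), (x1,θ), (x2,ζ), (x2,η), (x2,θ)}
  {x1, x3} × {ζ, η, θ} = {(x1,ζ), (x1,η), (x1,θ), (x3,ζ), (x3,η), (x3,θ)}
  {x1, x2, x3} × {ζ, θ} = {(x1,ζ), (x1,θ), (x2,ζ), (x2,θ), (x3,ζ), (x3,θ)}
  {x1, x2, x3} × {η, θ} = {(x1,η), (x1,θ), (x2,η), (x2,θ), (x3,η), (x3,θ)}
  {x2, x3} × {ζ, η, θ} = {(x2,ζ), (x2,η), (x2,θ), (x3,ζ), (x3,η), (x3,θ)}
  {x1, x2, x3} × {ζ, η, θ} = {(x1,ζ), (x1,η), (x1,θ), (x2,ζ), (x2,η), (x2,θ), (x3,ζ), (x3,η), (x3,θ)}
These 36 distinct sets form the basis B.
Close under arbitrary unions to get τ_{X×Y}; counting gives |τ_{X×Y}| = 216.


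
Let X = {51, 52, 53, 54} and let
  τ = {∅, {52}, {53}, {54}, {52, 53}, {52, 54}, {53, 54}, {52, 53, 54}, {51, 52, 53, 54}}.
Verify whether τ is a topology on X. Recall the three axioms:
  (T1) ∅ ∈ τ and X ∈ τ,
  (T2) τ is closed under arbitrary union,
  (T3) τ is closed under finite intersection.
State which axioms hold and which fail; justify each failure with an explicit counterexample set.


τ IS a topology on X.

Axiom (T1): ∅ ∈ τ? Yes; X ∈ τ? Yes.
Axiom (T2/T3): check pairwise unions and intersections of members of τ.
All pairwise intersections and unions checked — each lies in τ. Therefore τ satisfies (T1), (T2), (T3): it IS a topology on X.


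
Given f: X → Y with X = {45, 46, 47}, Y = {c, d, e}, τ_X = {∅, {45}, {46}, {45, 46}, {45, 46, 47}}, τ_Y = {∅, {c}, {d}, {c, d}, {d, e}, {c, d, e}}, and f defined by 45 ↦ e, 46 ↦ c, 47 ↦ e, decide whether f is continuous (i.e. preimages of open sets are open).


f is NOT continuous.

Compute f^{-1}(U) for each U ∈ τ_Y:
  U = ∅: f^{-1}(U) = ∅ ∈ τ_X ✓.
  U = {c}: f^{-1}(U) = {46} ∈ τ_X ✓.
  U = {d}: f^{-1}(U) = ∅ ∈ τ_X ✓.
  U = {c, d}: f^{-1}(U) = {46} ∈ τ_X ✓.
  U = {d, e}: f^{-1}(U) = {45, 47} ∉ τ_X ✗.
  U = {c, d, e}: f^{-1}(U) = {45, 46, 47} ∈ τ_X ✓.
Found U = {d, e} with f^{-1}(U) = {45, 47} not in τ_X. Therefore f is NOT continuous.


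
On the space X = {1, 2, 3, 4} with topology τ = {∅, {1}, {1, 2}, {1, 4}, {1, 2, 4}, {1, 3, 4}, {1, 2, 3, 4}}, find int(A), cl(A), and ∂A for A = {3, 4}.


int(A) = ∅, cl(A) = {3, 4}, ∂A = {3, 4}.

Closed sets in (X, τ) are complements of opens:
  closed(X, τ) = {∅, {2}, {3}, {2, 3}, {3, 4}, {2, 3, 4}, {1, 2, 3, 4}}.
int(A) = ⋃ {U ∈ τ : U ⊆ A}. Opens contained in A: ∅.
Taking the union of these: int(A) = ∅.
cl(A) = ⋂ {C closed : A ⊆ C}. Closed sets containing A: {3, 4}, {2, 3, 4}, {1, 2, 3, 4}.
Intersecting these: cl(A) = {3, 4}.
∂A = cl(A) ∖ int(A) = {3, 4} ∖ ∅ = {3, 4}.


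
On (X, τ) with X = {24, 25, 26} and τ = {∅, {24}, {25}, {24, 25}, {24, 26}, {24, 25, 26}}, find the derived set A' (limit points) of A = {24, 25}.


A' = {26}

For each x ∈ X, list the open sets U ∈ τ with x ∈ U, then check whether U ∩ (A ∖ {x}) ≠ ∅ for every such U.
  x = 24: open {24} ∋ x has {24} ∩ (A ∖ {24}) = ∅, so x is NOT a limit point.
  x = 25: open {25} ∋ x has {25} ∩ (A ∖ {25}) = ∅, so x is NOT a limit point.
  x = 26: opens ∋ x are {24, 26}, {24, 25, 26}; each meets A ∖ {26}, so x IS a limit point.
Collecting: A' = {26}.


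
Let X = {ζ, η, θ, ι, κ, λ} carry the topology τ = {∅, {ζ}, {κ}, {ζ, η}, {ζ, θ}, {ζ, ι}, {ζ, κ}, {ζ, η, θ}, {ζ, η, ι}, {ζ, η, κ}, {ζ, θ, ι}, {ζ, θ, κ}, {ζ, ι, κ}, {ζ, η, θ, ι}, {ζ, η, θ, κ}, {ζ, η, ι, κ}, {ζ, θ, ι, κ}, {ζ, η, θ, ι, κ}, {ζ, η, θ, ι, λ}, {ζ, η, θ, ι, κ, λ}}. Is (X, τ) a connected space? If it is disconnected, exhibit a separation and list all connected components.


(X, τ) is disconnected; components = [{κ}, {ζ, η, θ, ι, λ}].

Find clopen sets (U ∈ τ with X ∖ U ∈ τ):
  U = ∅, X ∖ U = {ζ, η, θ, ι, κ, λ} — both open, so U is clopen.
  U = {κ}, X ∖ U = {ζ, η, θ, ι, λ} — both open, so U is clopen.
  U = {ζ, η, θ, ι, λ}, X ∖ U = {κ} — both open, so U is clopen.
  U = {ζ, η, θ, ι, κ, λ}, X ∖ U = ∅ — both open, so U is clopen.
Nontrivial clopen(s) exist: e.g. {ζ, η, θ, ι, λ}. So (X, τ) is disconnected.
Compute connected components by grouping points that agree on all clopens:
  component: {κ}
  component: {ζ, η, θ, ι, λ}


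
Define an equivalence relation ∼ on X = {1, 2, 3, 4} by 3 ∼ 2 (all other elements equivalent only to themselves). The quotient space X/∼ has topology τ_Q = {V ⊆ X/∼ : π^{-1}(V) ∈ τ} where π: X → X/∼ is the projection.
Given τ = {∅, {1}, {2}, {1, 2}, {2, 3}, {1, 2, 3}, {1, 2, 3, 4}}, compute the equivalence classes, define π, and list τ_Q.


X/∼ = {[1], [2=3], [4]}; |τ_Q| = 5.

Equivalence classes: [1], [2=3], [4].
Quotient map π: X → X/∼ sends 1 ↦ [1], 2 ↦ [2=3], 3 ↦ [2=3], 4 ↦ [4].
For each subset V ⊆ X/∼, compute π^{-1}(V) ⊆ X and check whether π^{-1}(V) ∈ τ. V is open in τ_Q iff π^{-1}(V) ∈ τ.
  V = {}: π^{-1}(V) = ∅ ∈ τ ✓.
  V = {[1]}: π^{-1}(V) = {1} ∈ τ ✓.
  V = {[2=3]}: π^{-1}(V) = {2, 3} ∈ τ ✓.
  V = {[1], [2=3]}: π^{-1}(V) = {1, 2, 3} ∈ τ ✓.
  V = {[4]}: π^{-1}(V) = {4} ∉ τ ✗.
  V = {[1], [4]}: π^{-1}(V) = {1, 4} ∉ τ ✗.
  V = {[2=3], [4]}: π^{-1}(V) = {2, 3, 4} ∉ τ ✗.
  V = {[1], [2=3], [4]}: π^{-1}(V) = {1, 2, 3, 4} ∈ τ ✓.
Open sets in the quotient: τ_Q = {{}, {[1]}, {[2=3]}, {[1], [2=3]}, {[1], [2=3], [4]}} (5 elements).


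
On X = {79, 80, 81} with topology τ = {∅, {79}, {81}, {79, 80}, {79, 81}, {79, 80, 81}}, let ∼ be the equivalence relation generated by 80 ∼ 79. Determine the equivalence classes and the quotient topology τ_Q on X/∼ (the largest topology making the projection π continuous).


X/∼ = {[79=80], [81]}; |τ_Q| = 4.

Equivalence classes: [79=80], [81].
Quotient map π: X → X/∼ sends 79 ↦ [79=80], 80 ↦ [79=80], 81 ↦ [81].
For each subset V ⊆ X/∼, compute π^{-1}(V) ⊆ X and check whether π^{-1}(V) ∈ τ. V is open in τ_Q iff π^{-1}(V) ∈ τ.
  V = {}: π^{-1}(V) = ∅ ∈ τ ✓.
  V = {[79=80]}: π^{-1}(V) = {79, 80} ∈ τ ✓.
  V = {[81]}: π^{-1}(V) = {81} ∈ τ ✓.
  V = {[79=80], [81]}: π^{-1}(V) = {79, 80, 81} ∈ τ ✓.
Open sets in the quotient: τ_Q = {{}, {[79=80]}, {[81]}, {[79=80], [81]}} (4 elements).


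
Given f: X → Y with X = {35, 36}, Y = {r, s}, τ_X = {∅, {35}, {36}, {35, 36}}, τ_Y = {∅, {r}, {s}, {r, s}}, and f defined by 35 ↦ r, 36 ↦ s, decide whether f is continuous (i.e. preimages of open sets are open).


f IS continuous.

Compute f^{-1}(U) for each U ∈ τ_Y:
  U = ∅: f^{-1}(U) = ∅ ∈ τ_X ✓.
  U = {r}: f^{-1}(U) = {35} ∈ τ_X ✓.
  U = {s}: f^{-1}(U) = {36} ∈ τ_X ✓.
  U = {r, s}: f^{-1}(U) = {35, 36} ∈ τ_X ✓.
Every preimage lies in τ_X, so f IS continuous.


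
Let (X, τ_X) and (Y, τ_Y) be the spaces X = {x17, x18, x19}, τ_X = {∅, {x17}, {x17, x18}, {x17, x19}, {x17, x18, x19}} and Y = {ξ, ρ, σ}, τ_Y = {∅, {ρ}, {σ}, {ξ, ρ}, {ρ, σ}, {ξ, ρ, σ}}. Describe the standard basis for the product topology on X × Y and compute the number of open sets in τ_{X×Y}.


Basis B = {∅ × ∅, {x17} × {ρ}, {x17} × {σ}, {x17} × {ξ, ρ}, {x17} × {ρ, σ}, {x17, x18} × {ρ}, {x17, x19} × {ρ}, {x17, x18} × {σ}, {x17, x19} × {σ}, {x17} × {ξ, ρ, σ}, {x17, x18, x19} × {ρ}, {x17, x18, x19} × {σ}, {x17, x18} × {ξ, ρ}, {x17, x19} × {ξ, ρ}, {x17, x18} × {ρ, σ}, {x17, x19} × {ρ, σ}, {x17, x18} × {ξ, ρ, σ}, {x17, x19} × {ξ, ρ, σ}, {x17, x18, x19} × {ξ, ρ}, {x17, x18, x19} × {ρ, σ}, {x17, x18, x19} × {ξ, ρ, σ}}; |τ_{X×Y}| = 70.

Enumerate products U × V with U ∈ τ_X, V ∈ τ_Y (deduplicated):
  ∅ × ∅ = {} (∅)
  {x17} × {ρ} = {(x17,ρ)}
  {x17} × {σ} = {(x17,σ)}
  {x17} × {ξ, ρ} = {(x17,ξ), (x17,ρ)}
  {x17} × {ρ, σ} = {(x17,ρ), (x17,σ)}
  {x17, x18} × {ρ} = {(x17,ρ), (x18,ρ)}
  {x17, x19} × {ρ} = {(x17,ρ), (x19,ρ)}
  {x17, x18} × {σ} = {(x17,σ), (x18,σ)}
  {x17, x19} × {σ} = {(x17,σ), (x19,σ)}
  {x17} × {ξ, ρ, σ} = {(x17,ξ), (x17,ρ), (x17,σ)}
  {x17, x18, x19} × {ρ} = {(x17,ρ), (x18,ρ), (x19,ρ)}
  {x17, x18, x19} × {σ} = {(x17,σ), (x18,σ), (x19,σ)}
  {x17, x18} × {ξ, ρ} = {(x17,ξ), (x17,ρ), (x18,ξ), (x18,ρ)}
  {x17, x19} × {ξ, ρ} = {(x17,ξ), (x17,ρ), (x19,ξ), (x19,ρ)}
  {x17, x18} × {ρ, σ} = {(x17,ρ), (x17,σ), (x18,ρ), (x18,σ)}
  {x17, x19} × {ρ, σ} = {(x17,ρ), (x17,σ), (x19,ρ), (x19,σ)}
  {x17, x18} × {ξ, ρ, σ} = {(x17,ξ), (x17,ρ), (x17,σ), (x18,ξ), (x18,ρ), (x18,σ)}
  {x17, x19} × {ξ, ρ, σ} = {(x17,ξ), (x17,ρ), (x17,σ), (x19,ξ), (x19,ρ), (x19,σ)}
  {x17, x18, x19} × {ξ, ρ} = {(x17,ξ), (x17,ρ), (x18,ξ), (x18,ρ), (x19,ξ), (x19,ρ)}
  {x17, x18, x19} × {ρ, σ} = {(x17,ρ), (x17,σ), (x18,ρ), (x18,σ), (x19,ρ), (x19,σ)}
  {x17, x18, x19} × {ξ, ρ, σ} = {(x17,ξ), (x17,ρ), (x17,σ), (x18,ξ), (x18,ρ), (x18,σ), (x19,ξ), (x19,ρ), (x19,σ)}
These 21 distinct sets form the basis B.
Close under arbitrary unions to get τ_{X×Y}; counting gives |τ_{X×Y}| = 70.


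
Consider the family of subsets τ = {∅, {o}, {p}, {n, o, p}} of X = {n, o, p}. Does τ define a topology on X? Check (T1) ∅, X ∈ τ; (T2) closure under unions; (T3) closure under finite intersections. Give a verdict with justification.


τ is NOT a topology on X.

Axiom (T1): ∅ ∈ τ? Yes; X ∈ τ? Yes.
Axiom (T2/T3): check pairwise unions and intersections of members of τ.
Counterexample for (T2): {o} ∪ {p} = {o, p} ∉ τ. Therefore τ is NOT a topology.


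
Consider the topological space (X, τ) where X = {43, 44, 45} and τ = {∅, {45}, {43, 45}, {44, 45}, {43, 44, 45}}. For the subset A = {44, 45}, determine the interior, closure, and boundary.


int(A) = {44, 45}, cl(A) = {43, 44, 45}, ∂A = {43}.

Closed sets in (X, τ) are complements of opens:
  closed(X, τ) = {∅, {43}, {44}, {43, 44}, {43, 44, 45}}.
int(A) = ⋃ {U ∈ τ : U ⊆ A}. Opens contained in A: ∅, {45}, {44, 45}.
Taking the union of these: int(A) = {44, 45}.
cl(A) = ⋂ {C closed : A ⊆ C}. Closed sets containing A: {43, 44, 45}.
Intersecting these: cl(A) = {43, 44, 45}.
∂A = cl(A) ∖ int(A) = {43, 44, 45} ∖ {44, 45} = {43}.


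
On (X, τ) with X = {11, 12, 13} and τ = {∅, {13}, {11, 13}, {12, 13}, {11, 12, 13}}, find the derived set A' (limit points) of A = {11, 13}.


A' = {11, 12}

For each x ∈ X, list the open sets U ∈ τ with x ∈ U, then check whether U ∩ (A ∖ {x}) ≠ ∅ for every such U.
  x = 11: opens ∋ x are {11, 13}, {11, 12, 13}; each meets A ∖ {11}, so x IS a limit point.
  x = 12: opens ∋ x are {12, 13}, {11, 12, 13}; each meets A ∖ {12}, so x IS a limit point.
  x = 13: open {13} ∋ x has {13} ∩ (A ∖ {13}) = ∅, so x is NOT a limit point.
Collecting: A' = {11, 12}.


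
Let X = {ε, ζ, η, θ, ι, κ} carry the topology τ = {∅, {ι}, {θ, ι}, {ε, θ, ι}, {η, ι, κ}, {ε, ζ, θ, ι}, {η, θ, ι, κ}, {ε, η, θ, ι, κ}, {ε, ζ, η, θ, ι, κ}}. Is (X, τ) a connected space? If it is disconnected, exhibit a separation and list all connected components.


(X, τ) is connected.

Find clopen sets (U ∈ τ with X ∖ U ∈ τ):
  U = ∅, X ∖ U = {ε, ζ, η, θ, ι, κ} — both open, so U is clopen.
  U = {ε, ζ, η, θ, ι, κ}, X ∖ U = ∅ — both open, so U is clopen.
Only trivial clopens (∅ and X) exist, so (X, τ) is connected.
Compute connected components by grouping points that agree on all clopens:
  component: {ε, ζ, η, θ, ι, κ}


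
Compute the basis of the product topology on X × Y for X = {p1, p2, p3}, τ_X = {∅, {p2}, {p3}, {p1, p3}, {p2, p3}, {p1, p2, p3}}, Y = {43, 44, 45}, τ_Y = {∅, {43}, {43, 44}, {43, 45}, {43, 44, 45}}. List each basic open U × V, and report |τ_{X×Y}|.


Basis B = {∅ × ∅, {p2} × {43}, {p3} × {43}, {p1, p3} × {43}, {p2} × {43, 44}, {p2} × {43, 45}, {p2, p3} × {43}, {p3} × {43, 44}, {p3} × {43, 45}, {p1, p2, p3} × {43}, {p2} × {43, 44, 45}, {p3} × {43, 44, 45}, {p1, p3} × {43, 44}, {p1, p3} × {43, 45}, {p2, p3} × {43, 44}, {p2, p3} × {43, 45}, {p1, p3} × {43, 44, 45}, {p1, p2, p3} × {43, 44}, {p1, p2, p3} × {43, 45}, {p2, p3} × {43, 44, 45}, {p1, p2, p3} × {43, 44, 45}}; |τ_{X×Y}| = 70.

Enumerate products U × V with U ∈ τ_X, V ∈ τ_Y (deduplicated):
  ∅ × ∅ = {} (∅)
  {p2} × {43} = {(p2,43)}
  {p3} × {43} = {(p3,43)}
  {p1, p3} × {43} = {(p1,43), (p3,43)}
  {p2} × {43, 44} = {(p2,43), (p2,44)}
  {p2} × {43, 45} = {(p2,43), (p2,45)}
  {p2, p3} × {43} = {(p2,43), (p3,43)}
  {p3} × {43, 44} = {(p3,43), (p3,44)}
  {p3} × {43, 45} = {(p3,43), (p3,45)}
  {p1, p2, p3} × {43} = {(p1,43), (p2,43), (p3,43)}
  {p2} × {43, 44, 45} = {(p2,43), (p2,44), (p2,45)}
  {p3} × {43, 44, 45} = {(p3,43), (p3,44), (p3,45)}
  {p1, p3} × {43, 44} = {(p1,43), (p1,44), (p3,43), (p3,44)}
  {p1, p3} × {43, 45} = {(p1,43), (p1,45), (p3,43), (p3,45)}
  {p2, p3} × {43, 44} = {(p2,43), (p2,44), (p3,43), (p3,44)}
  {p2, p3} × {43, 45} = {(p2,43), (p2,45), (p3,43), (p3,45)}
  {p1, p3} × {43, 44, 45} = {(p1,43), (p1,44), (p1,45), (p3,43), (p3,44), (p3,45)}
  {p1, p2, p3} × {43, 44} = {(p1,43), (p1,44), (p2,43), (p2,44), (p3,43), (p3,44)}
  {p1, p2, p3} × {43, 45} = {(p1,43), (p1,45), (p2,43), (p2,45), (p3,43), (p3,45)}
  {p2, p3} × {43, 44, 45} = {(p2,43), (p2,44), (p2,45), (p3,43), (p3,44), (p3,45)}
  {p1, p2, p3} × {43, 44, 45} = {(p1,43), (p1,44), (p1,45), (p2,43), (p2,44), (p2,45), (p3,43), (p3,44), (p3,45)}
These 21 distinct sets form the basis B.
Close under arbitrary unions to get τ_{X×Y}; counting gives |τ_{X×Y}| = 70.


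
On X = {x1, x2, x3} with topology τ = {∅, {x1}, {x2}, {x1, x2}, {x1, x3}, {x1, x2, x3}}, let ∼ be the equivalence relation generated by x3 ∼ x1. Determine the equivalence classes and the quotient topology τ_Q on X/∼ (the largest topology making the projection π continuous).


X/∼ = {[x1=x3], [x2]}; |τ_Q| = 4.

Equivalence classes: [x1=x3], [x2].
Quotient map π: X → X/∼ sends x1 ↦ [x1=x3], x2 ↦ [x2], x3 ↦ [x1=x3].
For each subset V ⊆ X/∼, compute π^{-1}(V) ⊆ X and check whether π^{-1}(V) ∈ τ. V is open in τ_Q iff π^{-1}(V) ∈ τ.
  V = {}: π^{-1}(V) = ∅ ∈ τ ✓.
  V = {[x1=x3]}: π^{-1}(V) = {x1, x3} ∈ τ ✓.
  V = {[x2]}: π^{-1}(V) = {x2} ∈ τ ✓.
  V = {[x1=x3], [x2]}: π^{-1}(V) = {x1, x2, x3} ∈ τ ✓.
Open sets in the quotient: τ_Q = {{}, {[x1=x3]}, {[x2]}, {[x1=x3], [x2]}} (4 elements).


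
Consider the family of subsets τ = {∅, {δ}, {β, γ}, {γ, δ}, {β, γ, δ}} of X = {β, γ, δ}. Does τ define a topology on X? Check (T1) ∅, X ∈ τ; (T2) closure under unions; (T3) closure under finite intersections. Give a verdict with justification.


τ is NOT a topology on X.

Axiom (T1): ∅ ∈ τ? Yes; X ∈ τ? Yes.
Axiom (T2/T3): check pairwise unions and intersections of members of τ.
Counterexample for (T3): {β, γ} ∩ {γ, δ} = {γ} ∉ τ. Therefore τ is NOT a topology.


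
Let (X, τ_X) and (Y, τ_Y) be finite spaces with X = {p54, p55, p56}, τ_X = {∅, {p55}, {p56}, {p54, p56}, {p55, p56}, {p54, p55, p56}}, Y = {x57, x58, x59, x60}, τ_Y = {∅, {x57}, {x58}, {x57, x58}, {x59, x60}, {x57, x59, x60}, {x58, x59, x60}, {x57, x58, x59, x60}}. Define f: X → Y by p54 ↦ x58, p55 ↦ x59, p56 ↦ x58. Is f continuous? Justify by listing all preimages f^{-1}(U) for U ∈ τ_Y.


f IS continuous.

Compute f^{-1}(U) for each U ∈ τ_Y:
  U = ∅: f^{-1}(U) = ∅ ∈ τ_X ✓.
  U = {x57}: f^{-1}(U) = ∅ ∈ τ_X ✓.
  U = {x58}: f^{-1}(U) = {p54, p56} ∈ τ_X ✓.
  U = {x57, x58}: f^{-1}(U) = {p54, p56} ∈ τ_X ✓.
  U = {x59, x60}: f^{-1}(U) = {p55} ∈ τ_X ✓.
  U = {x57, x59, x60}: f^{-1}(U) = {p55} ∈ τ_X ✓.
  U = {x58, x59, x60}: f^{-1}(U) = {p54, p55, p56} ∈ τ_X ✓.
  U = {x57, x58, x59, x60}: f^{-1}(U) = {p54, p55, p56} ∈ τ_X ✓.
Every preimage lies in τ_X, so f IS continuous.


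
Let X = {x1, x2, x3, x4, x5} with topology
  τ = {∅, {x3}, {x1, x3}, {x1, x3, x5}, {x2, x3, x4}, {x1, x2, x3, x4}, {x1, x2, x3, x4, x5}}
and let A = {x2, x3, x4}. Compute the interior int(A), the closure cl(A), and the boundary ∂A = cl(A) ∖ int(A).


int(A) = {x2, x3, x4}, cl(A) = {x1, x2, x3, x4, x5}, ∂A = {x1, x5}.

Closed sets in (X, τ) are complements of opens:
  closed(X, τ) = {∅, {x5}, {x1, x5}, {x2, x4}, {x2, x4, x5}, {x1, x2, x4, x5}, {x1, x2, x3, x4, x5}}.
int(A) = ⋃ {U ∈ τ : U ⊆ A}. Opens contained in A: ∅, {x3}, {x2, x3, x4}.
Taking the union of these: int(A) = {x2, x3, x4}.
cl(A) = ⋂ {C closed : A ⊆ C}. Closed sets containing A: {x1, x2, x3, x4, x5}.
Intersecting these: cl(A) = {x1, x2, x3, x4, x5}.
∂A = cl(A) ∖ int(A) = {x1, x2, x3, x4, x5} ∖ {x2, x3, x4} = {x1, x5}.


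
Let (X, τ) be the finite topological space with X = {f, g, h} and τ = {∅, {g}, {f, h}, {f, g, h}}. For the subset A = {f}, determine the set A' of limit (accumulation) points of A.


A' = {h}

For each x ∈ X, list the open sets U ∈ τ with x ∈ U, then check whether U ∩ (A ∖ {x}) ≠ ∅ for every such U.
  x = f: open {f, h} ∋ x has {f, h} ∩ (A ∖ {f}) = ∅, so x is NOT a limit point.
  x = g: open {g} ∋ x has {g} ∩ (A ∖ {g}) = ∅, so x is NOT a limit point.
  x = h: opens ∋ x are {f, h}, {f, g, h}; each meets A ∖ {h}, so x IS a limit point.
Collecting: A' = {h}.


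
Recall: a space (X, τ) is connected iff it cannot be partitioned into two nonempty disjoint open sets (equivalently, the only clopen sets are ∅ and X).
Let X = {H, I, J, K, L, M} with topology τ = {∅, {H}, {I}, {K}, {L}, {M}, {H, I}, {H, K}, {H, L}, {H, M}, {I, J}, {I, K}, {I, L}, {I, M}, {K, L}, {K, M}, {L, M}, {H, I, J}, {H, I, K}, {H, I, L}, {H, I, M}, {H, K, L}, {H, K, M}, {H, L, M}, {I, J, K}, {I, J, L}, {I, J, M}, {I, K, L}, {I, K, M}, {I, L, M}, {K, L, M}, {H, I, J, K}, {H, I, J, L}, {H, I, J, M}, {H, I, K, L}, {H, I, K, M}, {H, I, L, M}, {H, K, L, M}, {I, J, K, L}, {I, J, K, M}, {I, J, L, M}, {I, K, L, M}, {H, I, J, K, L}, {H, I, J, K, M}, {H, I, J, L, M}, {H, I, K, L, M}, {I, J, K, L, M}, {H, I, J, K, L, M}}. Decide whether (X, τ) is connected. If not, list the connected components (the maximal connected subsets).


(X, τ) is disconnected; components = [{H}, {K}, {L}, {M}, {I, J}].

Find clopen sets (U ∈ τ with X ∖ U ∈ τ):
  U = ∅, X ∖ U = {H, I, J, K, L, M} — both open, so U is clopen.
  U = {H}, X ∖ U = {I, J, K, L, M} — both open, so U is clopen.
  U = {K}, X ∖ U = {H, I, J, L, M} — both open, so U is clopen.
  U = {L}, X ∖ U = {H, I, J, K, M} — both open, so U is clopen.
  U = {M}, X ∖ U = {H, I, J, K, L} — both open, so U is clopen.
  U = {H, K}, X ∖ U = {I, J, L, M} — both open, so U is clopen.
  U = {H, L}, X ∖ U = {I, J, K, M} — both open, so U is clopen.
  U = {H, M}, X ∖ U = {I, J, K, L} — both open, so U is clopen.
  U = {I, J}, X ∖ U = {H, K, L, M} — both open, so U is clopen.
  U = {K, L}, X ∖ U = {H, I, J, M} — both open, so U is clopen.
  U = {K, M}, X ∖ U = {H, I, J, L} — both open, so U is clopen.
  U = {L, M}, X ∖ U = {H, I, J, K} — both open, so U is clopen.
  U = {H, I, J}, X ∖ U = {K, L, M} — both open, so U is clopen.
  U = {H, K, L}, X ∖ U = {I, J, M} — both open, so U is clopen.
  U = {H, K, M}, X ∖ U = {I, J, L} — both open, so U is clopen.
  U = {H, L, M}, X ∖ U = {I, J, K} — both open, so U is clopen.
  U = {I, J, K}, X ∖ U = {H, L, M} — both open, so U is clopen.
  U = {I, J, L}, X ∖ U = {H, K, M} — both open, so U is clopen.
  U = {I, J, M}, X ∖ U = {H, K, L} — both open, so U is clopen.
  U = {K, L, M}, X ∖ U = {H, I, J} — both open, so U is clopen.
  U = {H, I, J, K}, X ∖ U = {L, M} — both open, so U is clopen.
  U = {H, I, J, L}, X ∖ U = {K, M} — both open, so U is clopen.
  U = {H, I, J, M}, X ∖ U = {K, L} — both open, so U is clopen.
  U = {H, K, L, M}, X ∖ U = {I, J} — both open, so U is clopen.
  U = {I, J, K, L}, X ∖ U = {H, M} — both open, so U is clopen.
  U = {I, J, K, M}, X ∖ U = {H, L} — both open, so U is clopen.
  U = {I, J, L, M}, X ∖ U = {H, K} — both open, so U is clopen.
  U = {H, I, J, K, L}, X ∖ U = {M} — both open, so U is clopen.
  U = {H, I, J, K, M}, X ∖ U = {L} — both open, so U is clopen.
  U = {H, I, J, L, M}, X ∖ U = {K} — both open, so U is clopen.
  U = {I, J, K, L, M}, X ∖ U = {H} — both open, so U is clopen.
  U = {H, I, J, K, L, M}, X ∖ U = ∅ — both open, so U is clopen.
Nontrivial clopen(s) exist: e.g. {H, I, J, K, M}. So (X, τ) is disconnected.
Compute connected components by grouping points that agree on all clopens:
  component: {H}
  component: {K}
  component: {L}
  component: {M}
  component: {I, J}


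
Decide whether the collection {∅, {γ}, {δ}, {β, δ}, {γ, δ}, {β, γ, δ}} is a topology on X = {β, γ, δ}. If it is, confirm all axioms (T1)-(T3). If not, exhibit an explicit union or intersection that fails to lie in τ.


τ IS a topology on X.

Axiom (T1): ∅ ∈ τ? Yes; X ∈ τ? Yes.
Axiom (T2/T3): check pairwise unions and intersections of members of τ.
All pairwise intersections and unions checked — each lies in τ. Therefore τ satisfies (T1), (T2), (T3): it IS a topology on X.
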